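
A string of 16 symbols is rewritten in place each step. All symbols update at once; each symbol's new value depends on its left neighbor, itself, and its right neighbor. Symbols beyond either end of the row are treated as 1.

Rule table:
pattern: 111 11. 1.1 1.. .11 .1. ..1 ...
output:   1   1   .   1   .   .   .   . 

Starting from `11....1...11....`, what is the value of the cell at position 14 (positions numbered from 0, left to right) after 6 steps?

111....1...11...
1111....1...11..
11111....1...11.
111111....1...1.
1111111....1....
11111111....1...
position 14 holds .

.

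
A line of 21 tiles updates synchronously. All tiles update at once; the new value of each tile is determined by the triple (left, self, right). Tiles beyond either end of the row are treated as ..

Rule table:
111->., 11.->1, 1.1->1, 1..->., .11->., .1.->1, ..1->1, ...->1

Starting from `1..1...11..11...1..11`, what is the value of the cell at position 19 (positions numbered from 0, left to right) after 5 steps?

step 1: 1.11.11.1.1.1.111.1.1
step 2: 11.11.11111111..11111
step 3: .11.11.......1.1....1
step 4: 1.11.1.111111111.1111
step 5: 11.1111........11...1
position 19 holds .

.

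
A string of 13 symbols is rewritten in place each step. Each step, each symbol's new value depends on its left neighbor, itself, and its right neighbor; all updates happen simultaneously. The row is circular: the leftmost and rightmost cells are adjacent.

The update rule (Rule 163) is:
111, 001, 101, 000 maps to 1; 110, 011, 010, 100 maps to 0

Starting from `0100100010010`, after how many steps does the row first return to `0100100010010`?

26

step 1: 1001001100100
step 2: 0010010001001
step 3: 0100100110010
step 4: 1001001000100
step 5: 0010010011001
step 6: 0100100100010
step 7: 1001001001100
step 8: 0010010010001
step 9: 0100100100110
step 10: 1001001001000
step 11: 0010010010011
step 12: 0100100100100
step 13: 1001001001001
step 14: 0010010010010
step 15: 1100100100100
step 16: 0001001001001
step 17: 0110010010010
step 18: 1000100100100
step 19: 0011001001001
step 20: 0100010010010
step 21: 1001100100100
step 22: 0010001001001
step 23: 0100110010010
step 24: 1001000100100
step 25: 0010011001001
step 26: 0100100010010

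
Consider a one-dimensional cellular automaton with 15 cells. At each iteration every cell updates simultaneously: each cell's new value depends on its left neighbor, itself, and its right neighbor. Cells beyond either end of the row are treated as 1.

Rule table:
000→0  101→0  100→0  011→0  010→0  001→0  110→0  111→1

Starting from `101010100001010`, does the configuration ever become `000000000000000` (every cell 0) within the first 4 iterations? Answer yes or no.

iteration 1: 000000000000000
all cells are 0 at iteration 1

yes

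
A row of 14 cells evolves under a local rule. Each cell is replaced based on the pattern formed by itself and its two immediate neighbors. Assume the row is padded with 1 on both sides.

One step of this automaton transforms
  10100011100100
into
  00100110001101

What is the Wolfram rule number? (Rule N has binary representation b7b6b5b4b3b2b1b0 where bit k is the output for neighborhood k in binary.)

position 7: 111 → 0  (bit 7 = 0)
position 0: 110 → 0  (bit 6 = 0)
position 1: 101 → 0  (bit 5 = 0)
position 3: 100 → 0  (bit 4 = 0)
position 6: 011 → 1  (bit 3 = 1)
position 2: 010 → 1  (bit 2 = 1)
position 5: 001 → 1  (bit 1 = 1)
position 4: 000 → 0  (bit 0 = 0)
bits b7..b0 = 00001110 = 14

14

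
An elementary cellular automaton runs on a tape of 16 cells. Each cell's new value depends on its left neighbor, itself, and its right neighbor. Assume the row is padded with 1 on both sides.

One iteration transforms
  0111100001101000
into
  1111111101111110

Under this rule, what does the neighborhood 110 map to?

1

At position 4 the neighborhood is 110; the next row has 1 there.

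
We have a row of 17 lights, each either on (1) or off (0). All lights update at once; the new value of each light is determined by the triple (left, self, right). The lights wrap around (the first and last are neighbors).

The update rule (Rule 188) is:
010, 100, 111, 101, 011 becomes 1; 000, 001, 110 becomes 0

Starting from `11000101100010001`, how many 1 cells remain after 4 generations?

generation 1: 10100111010011001
generation 2: 01110110111010101
generation 3: 11101101110111111
generation 4: 11011011101111111
count of 1: 14

14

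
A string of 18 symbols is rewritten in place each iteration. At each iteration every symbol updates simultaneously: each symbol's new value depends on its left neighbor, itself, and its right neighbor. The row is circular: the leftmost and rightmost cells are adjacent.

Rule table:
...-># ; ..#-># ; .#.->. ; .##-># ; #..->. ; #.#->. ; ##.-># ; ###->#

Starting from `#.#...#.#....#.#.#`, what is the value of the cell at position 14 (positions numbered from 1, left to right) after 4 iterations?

iteration 1: #...##....###....#
iteration 2: #.####.######.####
iteration 3: #.####.######.####  (fixed point — unchanged through iteration 4)
position 14 holds .

.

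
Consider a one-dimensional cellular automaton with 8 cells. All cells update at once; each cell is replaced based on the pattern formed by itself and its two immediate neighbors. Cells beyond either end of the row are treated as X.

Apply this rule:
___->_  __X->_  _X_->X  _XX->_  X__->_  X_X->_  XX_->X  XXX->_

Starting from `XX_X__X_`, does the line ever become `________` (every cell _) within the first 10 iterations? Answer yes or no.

_X_X__X_
_X_X__X_  (fixed point — unchanged through iteration 10)
iteration 10 is _X_X__X_, still not uniform _

no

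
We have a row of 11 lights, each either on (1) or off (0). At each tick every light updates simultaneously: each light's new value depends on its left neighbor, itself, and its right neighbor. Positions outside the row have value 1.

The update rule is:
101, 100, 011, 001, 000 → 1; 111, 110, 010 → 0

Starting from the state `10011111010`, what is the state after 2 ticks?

11001111011

01110000101
11001111011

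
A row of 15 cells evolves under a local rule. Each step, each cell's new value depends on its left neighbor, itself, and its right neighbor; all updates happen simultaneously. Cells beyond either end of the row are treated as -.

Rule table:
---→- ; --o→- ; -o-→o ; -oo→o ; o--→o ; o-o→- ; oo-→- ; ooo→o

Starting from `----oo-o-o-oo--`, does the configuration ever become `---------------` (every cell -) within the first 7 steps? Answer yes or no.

no

----o--o-o-o-o-
----oo-o-o-o-oo
----o--o-o-o-o-  (repeats step 1; period 2)
step 7: ----o--o-o-o-o-
step 7 is ----o--o-o-o-o-, still not uniform -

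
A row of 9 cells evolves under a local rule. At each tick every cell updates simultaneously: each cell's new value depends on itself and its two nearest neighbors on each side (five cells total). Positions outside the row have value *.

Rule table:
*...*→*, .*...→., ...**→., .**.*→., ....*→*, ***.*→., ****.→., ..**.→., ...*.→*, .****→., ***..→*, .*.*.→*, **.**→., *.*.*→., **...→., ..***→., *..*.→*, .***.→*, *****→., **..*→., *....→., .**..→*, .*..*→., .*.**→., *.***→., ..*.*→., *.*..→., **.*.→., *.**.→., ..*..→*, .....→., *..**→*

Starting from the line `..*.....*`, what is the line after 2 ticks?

..*.***.*

.**...*..
..*.***.*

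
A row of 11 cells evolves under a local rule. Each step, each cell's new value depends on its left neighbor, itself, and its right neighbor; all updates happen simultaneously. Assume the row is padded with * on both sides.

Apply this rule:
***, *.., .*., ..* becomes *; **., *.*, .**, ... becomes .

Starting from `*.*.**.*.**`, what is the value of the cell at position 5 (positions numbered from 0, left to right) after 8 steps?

..*....*..*
****..****.
***.**.**..
**.......**
*.*.....*.*
..**...**..
**..*.*..**
*.***.***.*
position 5 holds .

.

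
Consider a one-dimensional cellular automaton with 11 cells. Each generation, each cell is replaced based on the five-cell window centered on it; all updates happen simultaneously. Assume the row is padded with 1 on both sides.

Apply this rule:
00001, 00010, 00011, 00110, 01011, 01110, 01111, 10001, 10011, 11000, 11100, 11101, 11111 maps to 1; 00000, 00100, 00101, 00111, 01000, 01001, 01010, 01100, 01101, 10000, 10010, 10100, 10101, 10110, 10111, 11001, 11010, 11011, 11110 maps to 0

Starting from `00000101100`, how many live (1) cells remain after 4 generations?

8

10011010001
10110000110
10001011100
11110101101
count of 1: 8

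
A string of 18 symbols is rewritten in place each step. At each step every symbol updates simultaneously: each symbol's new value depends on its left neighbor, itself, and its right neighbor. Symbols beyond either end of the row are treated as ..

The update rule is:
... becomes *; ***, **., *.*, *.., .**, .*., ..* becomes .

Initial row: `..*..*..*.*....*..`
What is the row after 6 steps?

step 1: *...........**...*
step 2: ..*********....*..
step 3: *...........**...*  (repeats step 1; period 2)
step 6: ..*********....*..

..*********....*..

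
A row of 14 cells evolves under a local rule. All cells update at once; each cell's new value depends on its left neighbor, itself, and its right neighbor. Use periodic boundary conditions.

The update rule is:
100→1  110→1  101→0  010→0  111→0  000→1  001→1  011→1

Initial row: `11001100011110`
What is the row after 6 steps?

11100000111111

11111111110010
10000000011100
01111111110111
01000000010101
00111111100000
11100000111111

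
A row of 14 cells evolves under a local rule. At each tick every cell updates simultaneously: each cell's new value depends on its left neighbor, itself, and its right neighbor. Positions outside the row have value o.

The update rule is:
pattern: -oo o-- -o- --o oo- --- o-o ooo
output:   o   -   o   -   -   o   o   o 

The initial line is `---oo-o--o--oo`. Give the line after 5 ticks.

ooo--o-oo---oo

-o-o-oo--o--oo
oooooo---o--oo
ooooo--o-o--oo
oooo---ooo--oo
ooo--o-oo---oo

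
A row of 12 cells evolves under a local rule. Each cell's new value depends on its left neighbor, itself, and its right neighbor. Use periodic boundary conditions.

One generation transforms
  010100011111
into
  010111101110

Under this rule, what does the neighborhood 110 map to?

0

At position 11 the neighborhood is 110; the next row has 0 there.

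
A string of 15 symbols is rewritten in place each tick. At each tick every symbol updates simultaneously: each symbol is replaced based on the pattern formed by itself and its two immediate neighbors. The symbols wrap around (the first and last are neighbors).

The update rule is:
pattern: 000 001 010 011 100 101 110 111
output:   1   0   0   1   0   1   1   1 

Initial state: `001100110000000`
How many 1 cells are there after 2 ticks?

tick 1: 101100110111111
tick 2: 111100111111111
count of 1: 13

13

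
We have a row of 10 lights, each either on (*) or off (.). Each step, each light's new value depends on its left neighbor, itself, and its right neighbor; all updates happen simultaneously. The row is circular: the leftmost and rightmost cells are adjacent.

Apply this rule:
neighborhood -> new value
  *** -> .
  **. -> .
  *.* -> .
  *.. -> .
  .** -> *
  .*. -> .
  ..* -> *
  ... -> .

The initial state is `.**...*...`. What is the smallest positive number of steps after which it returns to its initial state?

10

step 1: **...*....
step 2: *...*....*
step 3: ...*....**
step 4: ..*....**.
step 5: .*....**..
step 6: *....**...
step 7: ....**...*
step 8: ...**...*.
step 9: ..**...*..
step 10: .**...*...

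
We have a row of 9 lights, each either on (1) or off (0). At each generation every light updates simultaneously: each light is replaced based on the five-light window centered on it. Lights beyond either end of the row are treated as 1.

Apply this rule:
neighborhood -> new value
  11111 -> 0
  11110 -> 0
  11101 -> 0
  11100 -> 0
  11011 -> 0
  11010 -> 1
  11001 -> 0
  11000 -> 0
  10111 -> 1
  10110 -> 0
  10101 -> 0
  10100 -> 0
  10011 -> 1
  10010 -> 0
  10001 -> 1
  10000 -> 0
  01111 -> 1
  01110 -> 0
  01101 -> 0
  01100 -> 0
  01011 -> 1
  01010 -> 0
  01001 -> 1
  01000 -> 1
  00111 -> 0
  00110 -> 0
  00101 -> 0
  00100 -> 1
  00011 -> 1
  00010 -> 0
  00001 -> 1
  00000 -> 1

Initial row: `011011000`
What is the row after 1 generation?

000000011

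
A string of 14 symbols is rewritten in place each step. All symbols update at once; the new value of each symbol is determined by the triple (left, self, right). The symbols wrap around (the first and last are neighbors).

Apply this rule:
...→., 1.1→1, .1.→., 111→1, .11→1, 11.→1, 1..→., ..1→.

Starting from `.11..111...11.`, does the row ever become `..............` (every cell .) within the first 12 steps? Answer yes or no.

step 1: .11..111...11.  (fixed point — unchanged through step 12)
step 12 is .11..111...11., still not uniform .

no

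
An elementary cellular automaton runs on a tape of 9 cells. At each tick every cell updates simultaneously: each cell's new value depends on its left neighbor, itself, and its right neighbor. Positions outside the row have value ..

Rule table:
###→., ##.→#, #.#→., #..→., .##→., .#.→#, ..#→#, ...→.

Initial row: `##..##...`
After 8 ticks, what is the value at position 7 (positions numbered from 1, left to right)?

.

.#.#.#...
##.#.#...
.#.#.#...  (repeats tick 1; period 2)
tick 8: ##.#.#...
position 7 holds .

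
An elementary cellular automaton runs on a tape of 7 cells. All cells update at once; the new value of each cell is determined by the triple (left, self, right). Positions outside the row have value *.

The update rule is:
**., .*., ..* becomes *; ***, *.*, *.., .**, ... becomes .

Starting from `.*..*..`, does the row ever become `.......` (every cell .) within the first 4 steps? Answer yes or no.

no

.*.**.*
.*..*..  (repeats step 0; period 2)
step 4: .*..*..
step 4 is .*..*.., still not uniform .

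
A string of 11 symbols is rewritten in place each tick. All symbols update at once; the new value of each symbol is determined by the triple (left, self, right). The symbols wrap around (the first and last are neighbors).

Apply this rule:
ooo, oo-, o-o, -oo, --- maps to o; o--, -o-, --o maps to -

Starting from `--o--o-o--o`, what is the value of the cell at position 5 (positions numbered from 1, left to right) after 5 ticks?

o

tick 1: ------o----
tick 2: ooooo---ooo
tick 3: ooooo-o-ooo
tick 4: oooooo-oooo
tick 5: ooooooooooo
position 5 holds o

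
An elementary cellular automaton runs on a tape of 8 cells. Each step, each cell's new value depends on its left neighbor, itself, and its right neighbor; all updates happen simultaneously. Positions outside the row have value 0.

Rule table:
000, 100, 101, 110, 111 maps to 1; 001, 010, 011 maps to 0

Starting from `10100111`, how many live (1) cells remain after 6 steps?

3

step 1: 01010011
step 2: 00101001
step 3: 10010100
step 4: 01001011
step 5: 00100101
step 6: 10010010
count of 1: 3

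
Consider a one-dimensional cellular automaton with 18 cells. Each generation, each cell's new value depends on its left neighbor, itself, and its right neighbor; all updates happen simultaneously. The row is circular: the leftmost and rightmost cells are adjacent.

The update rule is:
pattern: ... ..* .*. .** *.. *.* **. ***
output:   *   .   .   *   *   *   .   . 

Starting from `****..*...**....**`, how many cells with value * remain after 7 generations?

....*..**.*.***.*.
***..*.*.*.**..*.*
...*..*.*.**.*..**
**..*..*.**.*.*.*.
*.*..*..**.*.*.*.*
.*.*..*.*.*.*.*.**
*.*.*..*.*.*.*.**.
count of *: 9

9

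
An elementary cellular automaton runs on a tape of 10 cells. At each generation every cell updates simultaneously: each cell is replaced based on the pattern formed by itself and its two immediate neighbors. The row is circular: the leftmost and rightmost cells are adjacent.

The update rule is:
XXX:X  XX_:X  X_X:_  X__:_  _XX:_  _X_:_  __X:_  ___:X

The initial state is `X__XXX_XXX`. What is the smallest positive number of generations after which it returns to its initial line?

5

X___XX__XX
X_X__X___X
X______X__
__XXXX____
X__XXX_XXX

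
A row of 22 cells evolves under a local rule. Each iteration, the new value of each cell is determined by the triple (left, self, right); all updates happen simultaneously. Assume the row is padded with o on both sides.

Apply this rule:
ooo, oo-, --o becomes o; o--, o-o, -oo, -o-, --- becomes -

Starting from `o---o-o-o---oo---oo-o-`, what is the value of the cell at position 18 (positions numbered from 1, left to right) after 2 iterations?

o--o-------o-o--o-o---
o-o-------o----o-----o
position 18 holds -

-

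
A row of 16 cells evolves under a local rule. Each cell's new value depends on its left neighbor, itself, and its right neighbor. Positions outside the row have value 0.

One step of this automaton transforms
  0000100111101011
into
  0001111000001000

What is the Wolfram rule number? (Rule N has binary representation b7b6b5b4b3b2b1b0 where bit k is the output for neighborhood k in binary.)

22

position 8: 111 → 0  (bit 7 = 0)
position 10: 110 → 0  (bit 6 = 0)
position 11: 101 → 0  (bit 5 = 0)
position 5: 100 → 1  (bit 4 = 1)
position 7: 011 → 0  (bit 3 = 0)
position 4: 010 → 1  (bit 2 = 1)
position 3: 001 → 1  (bit 1 = 1)
position 0: 000 → 0  (bit 0 = 0)
bits b7..b0 = 00010110 = 22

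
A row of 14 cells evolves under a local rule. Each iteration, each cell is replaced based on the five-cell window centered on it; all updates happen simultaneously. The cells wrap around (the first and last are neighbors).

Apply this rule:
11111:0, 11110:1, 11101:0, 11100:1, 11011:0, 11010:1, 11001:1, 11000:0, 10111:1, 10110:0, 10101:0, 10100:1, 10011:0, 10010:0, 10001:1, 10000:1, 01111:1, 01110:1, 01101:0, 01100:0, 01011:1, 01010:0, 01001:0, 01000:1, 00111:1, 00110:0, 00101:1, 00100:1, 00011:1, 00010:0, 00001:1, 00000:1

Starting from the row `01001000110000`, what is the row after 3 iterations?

00101110011100

iteration 1: 01001111000111
iteration 2: 11001111011110
iteration 3: 00101110011100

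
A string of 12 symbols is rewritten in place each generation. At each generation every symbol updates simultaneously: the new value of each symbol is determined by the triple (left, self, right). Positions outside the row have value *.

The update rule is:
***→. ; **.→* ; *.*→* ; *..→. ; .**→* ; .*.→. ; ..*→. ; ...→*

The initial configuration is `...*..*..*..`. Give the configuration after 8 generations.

.*..........
*..********.
*..*......**
*....****.*.
*.**.*..**.*
*****...****
....*.*.*...
.**..*.*..*.

.**..*.*..*.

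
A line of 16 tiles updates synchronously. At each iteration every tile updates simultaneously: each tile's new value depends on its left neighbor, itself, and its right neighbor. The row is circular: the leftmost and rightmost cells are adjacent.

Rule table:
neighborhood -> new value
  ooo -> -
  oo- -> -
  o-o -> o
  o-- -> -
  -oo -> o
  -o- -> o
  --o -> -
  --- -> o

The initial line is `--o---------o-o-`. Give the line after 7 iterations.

oo-ooooo------oo

iteration 1: o-o-ooooooo-ooo-
iteration 2: ooooo------oo--o
iteration 3: ------oooo-o---o
iteration 4: -oooo-o---oo-o-o
iteration 5: oo---oo-o-o-oooo
iteration 6: ---o-o-oooooo---
iteration 7: oo-ooooo------oo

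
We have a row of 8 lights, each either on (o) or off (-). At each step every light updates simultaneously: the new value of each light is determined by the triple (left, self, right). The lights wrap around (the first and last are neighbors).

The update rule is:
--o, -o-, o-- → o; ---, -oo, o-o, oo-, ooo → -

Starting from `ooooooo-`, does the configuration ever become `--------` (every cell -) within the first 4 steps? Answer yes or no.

--------
all cells are - at step 1

yes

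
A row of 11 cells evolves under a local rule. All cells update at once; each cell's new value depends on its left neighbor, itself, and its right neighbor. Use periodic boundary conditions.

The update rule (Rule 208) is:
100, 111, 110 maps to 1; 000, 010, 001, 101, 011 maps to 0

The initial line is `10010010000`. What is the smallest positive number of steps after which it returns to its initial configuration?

01001001000
00100100100
00010010010
00001001001
10000100100
01000010010
00100001001
10010000100
01001000010
00100100001
10010010000

11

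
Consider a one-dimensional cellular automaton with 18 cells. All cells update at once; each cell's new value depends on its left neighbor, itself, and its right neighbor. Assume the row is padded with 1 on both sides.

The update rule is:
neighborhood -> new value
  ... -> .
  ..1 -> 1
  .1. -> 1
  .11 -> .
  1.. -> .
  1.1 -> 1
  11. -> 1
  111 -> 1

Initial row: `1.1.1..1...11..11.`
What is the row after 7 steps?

1111111111111.1111

11111.11..1.1.1.11
111111.1.1111111.1
111111111.1111111.
1111111111.1111111
11111111111.111111
111111111111.11111
1111111111111.1111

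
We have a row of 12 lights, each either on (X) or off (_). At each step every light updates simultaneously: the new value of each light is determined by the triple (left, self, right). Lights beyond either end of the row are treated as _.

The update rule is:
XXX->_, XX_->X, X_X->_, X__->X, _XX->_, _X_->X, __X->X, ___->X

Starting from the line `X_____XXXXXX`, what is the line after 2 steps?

_____XXXXXXX

step 1: XXXXXX_____X
step 2: _____XXXXXXX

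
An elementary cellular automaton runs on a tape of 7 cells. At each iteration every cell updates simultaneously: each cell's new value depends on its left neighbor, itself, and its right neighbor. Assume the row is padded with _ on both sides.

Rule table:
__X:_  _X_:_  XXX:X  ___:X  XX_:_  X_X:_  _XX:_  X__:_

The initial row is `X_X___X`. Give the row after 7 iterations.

__X____

iteration 1: ____X__
iteration 2: XXX___X
iteration 3: _X__X__
iteration 4: ______X
iteration 5: XXXXX__
iteration 6: _XXX__X
iteration 7: __X____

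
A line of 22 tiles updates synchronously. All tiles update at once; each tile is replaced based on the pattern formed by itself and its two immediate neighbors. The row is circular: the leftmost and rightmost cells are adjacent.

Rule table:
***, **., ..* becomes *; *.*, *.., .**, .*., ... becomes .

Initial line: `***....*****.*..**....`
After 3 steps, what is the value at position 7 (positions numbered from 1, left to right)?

.

.**...*.****...*.*...*
..*..*...***..*.....*.
.*..*...*.**.*.....*..
position 7 holds .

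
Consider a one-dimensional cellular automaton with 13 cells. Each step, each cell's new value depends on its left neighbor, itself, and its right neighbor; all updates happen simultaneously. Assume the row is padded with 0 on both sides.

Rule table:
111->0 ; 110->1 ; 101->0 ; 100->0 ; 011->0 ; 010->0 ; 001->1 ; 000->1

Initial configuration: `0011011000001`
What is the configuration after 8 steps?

1101001011110
0100010000010
1001100111100
0010101000101
1100000011000
0101111101011
1000000100001
0011111001110

0011111001110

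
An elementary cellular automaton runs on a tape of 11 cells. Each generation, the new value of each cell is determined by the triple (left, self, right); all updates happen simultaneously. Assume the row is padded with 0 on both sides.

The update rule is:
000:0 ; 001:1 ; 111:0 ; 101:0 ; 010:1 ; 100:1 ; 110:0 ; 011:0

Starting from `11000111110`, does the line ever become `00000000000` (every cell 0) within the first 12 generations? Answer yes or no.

no

00101000001
01101100011
10000010100
11000110110
00101000001  (repeats generation 1; period 4)
generation 12: 11000110110
generation 12 is 11000110110, still not uniform 0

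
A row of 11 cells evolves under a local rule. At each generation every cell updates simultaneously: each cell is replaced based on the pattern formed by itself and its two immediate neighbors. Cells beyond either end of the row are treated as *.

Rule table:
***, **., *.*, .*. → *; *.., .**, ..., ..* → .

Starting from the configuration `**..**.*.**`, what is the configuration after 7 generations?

generation 1: **...****.*
generation 2: **....****.
generation 3: **.....****
generation 4: **......***
generation 5: **.......**
generation 6: **........*
generation 7: **.........

**.........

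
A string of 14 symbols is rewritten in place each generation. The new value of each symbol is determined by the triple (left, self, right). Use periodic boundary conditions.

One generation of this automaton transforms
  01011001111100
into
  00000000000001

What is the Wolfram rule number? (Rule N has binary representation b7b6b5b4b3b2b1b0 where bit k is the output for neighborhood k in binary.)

1

position 8: 111 → 0  (bit 7 = 0)
position 4: 110 → 0  (bit 6 = 0)
position 2: 101 → 0  (bit 5 = 0)
position 5: 100 → 0  (bit 4 = 0)
position 3: 011 → 0  (bit 3 = 0)
position 1: 010 → 0  (bit 2 = 0)
position 0: 001 → 0  (bit 1 = 0)
position 13: 000 → 1  (bit 0 = 1)
bits b7..b0 = 00000001 = 1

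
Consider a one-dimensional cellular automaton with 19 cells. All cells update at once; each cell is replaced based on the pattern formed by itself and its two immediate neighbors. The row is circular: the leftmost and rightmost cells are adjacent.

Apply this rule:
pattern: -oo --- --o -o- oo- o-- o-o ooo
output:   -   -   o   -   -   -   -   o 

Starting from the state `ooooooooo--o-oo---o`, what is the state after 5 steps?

--o---o------o---o-

oooooooo--o------o-
-oooooo--o------o--
o-oooo--o------o---
---oo--o------o---o
--o---o------o---o-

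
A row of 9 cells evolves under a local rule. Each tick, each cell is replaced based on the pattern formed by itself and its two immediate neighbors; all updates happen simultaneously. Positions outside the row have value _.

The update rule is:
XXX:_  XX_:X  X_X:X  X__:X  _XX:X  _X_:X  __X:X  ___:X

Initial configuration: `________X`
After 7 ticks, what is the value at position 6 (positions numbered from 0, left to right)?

XXXXXXXXX
X_______X
XXXXXXXXX  (repeats tick 1; period 2)
tick 7: XXXXXXXXX
position 6 holds X

X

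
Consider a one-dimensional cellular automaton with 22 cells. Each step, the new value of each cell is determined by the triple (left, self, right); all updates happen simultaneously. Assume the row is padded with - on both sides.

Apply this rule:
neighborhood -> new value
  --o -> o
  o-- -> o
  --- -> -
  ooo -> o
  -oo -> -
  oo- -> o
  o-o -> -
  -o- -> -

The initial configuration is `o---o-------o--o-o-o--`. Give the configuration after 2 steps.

-o-o-o-----o-oo-----o-
o-----o---o---oo---o-o

o-----o---o---oo---o-o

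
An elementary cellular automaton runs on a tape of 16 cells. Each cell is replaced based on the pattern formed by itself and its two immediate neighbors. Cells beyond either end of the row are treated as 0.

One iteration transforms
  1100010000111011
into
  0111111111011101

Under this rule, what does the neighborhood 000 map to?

1

At position 3 the neighborhood is 000; the next row has 1 there.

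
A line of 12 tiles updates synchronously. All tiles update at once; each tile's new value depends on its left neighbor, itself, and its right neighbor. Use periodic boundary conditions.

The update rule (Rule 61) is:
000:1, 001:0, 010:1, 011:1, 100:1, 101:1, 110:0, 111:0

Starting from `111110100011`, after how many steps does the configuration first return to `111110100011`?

step 1: 000001111010
step 2: 111101000111
step 3: 000011110100
step 4: 111010001111
step 5: 000111101000
step 6: 110100011111
step 7: 001111010000
step 8: 101000111111
step 9: 011110100000
step 10: 010001111111
step 11: 111101000000
step 12: 100011111110
step 13: 111010000001
step 14: 000111111101
step 15: 110100000011
step 16: 001111111010
step 17: 101000000111
step 18: 011111110100
step 19: 010000001111
step 20: 111111101000
step 21: 100000011110
step 22: 111111010001
step 23: 000000111101
step 24: 111110100011

24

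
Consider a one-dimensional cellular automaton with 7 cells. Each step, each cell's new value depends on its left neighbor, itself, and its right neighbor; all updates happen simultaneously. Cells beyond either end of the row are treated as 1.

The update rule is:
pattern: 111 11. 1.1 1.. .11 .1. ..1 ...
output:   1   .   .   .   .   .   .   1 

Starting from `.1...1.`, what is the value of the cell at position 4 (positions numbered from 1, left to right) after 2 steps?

.

...1...
.1...1.
position 4 holds .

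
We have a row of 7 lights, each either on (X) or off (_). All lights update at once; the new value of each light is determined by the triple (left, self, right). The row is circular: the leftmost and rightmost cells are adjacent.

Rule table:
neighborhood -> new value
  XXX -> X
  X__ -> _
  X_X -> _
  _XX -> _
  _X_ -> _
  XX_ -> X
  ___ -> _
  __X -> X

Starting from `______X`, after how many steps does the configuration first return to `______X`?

7

step 1: _____X_
step 2: ____X__
step 3: ___X___
step 4: __X____
step 5: _X_____
step 6: X______
step 7: ______X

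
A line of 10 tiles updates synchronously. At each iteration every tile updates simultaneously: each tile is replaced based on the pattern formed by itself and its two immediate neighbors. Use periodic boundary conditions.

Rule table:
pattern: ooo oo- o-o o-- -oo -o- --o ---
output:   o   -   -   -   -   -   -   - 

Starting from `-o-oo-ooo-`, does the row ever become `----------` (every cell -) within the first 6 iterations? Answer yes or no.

-------o--
----------
all cells are - at iteration 2

yes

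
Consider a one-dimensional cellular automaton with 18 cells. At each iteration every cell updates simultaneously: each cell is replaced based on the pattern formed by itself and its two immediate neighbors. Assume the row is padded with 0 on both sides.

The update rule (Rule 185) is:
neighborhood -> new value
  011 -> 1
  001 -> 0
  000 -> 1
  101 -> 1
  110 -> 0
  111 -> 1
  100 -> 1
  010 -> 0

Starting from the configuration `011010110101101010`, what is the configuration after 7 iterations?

010011010101010101

iteration 1: 010101101011010101
iteration 2: 001011010110101010
iteration 3: 100110101101010101
iteration 4: 010101011010101010
iteration 5: 001010110101010101
iteration 6: 100101101010101010
iteration 7: 010011010101010101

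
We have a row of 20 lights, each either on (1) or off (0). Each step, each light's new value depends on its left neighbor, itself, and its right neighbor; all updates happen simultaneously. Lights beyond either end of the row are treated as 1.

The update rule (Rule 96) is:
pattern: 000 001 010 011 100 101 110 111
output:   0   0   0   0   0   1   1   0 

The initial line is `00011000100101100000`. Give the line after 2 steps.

00001000000010100000
00000000000001000000

00000000000001000000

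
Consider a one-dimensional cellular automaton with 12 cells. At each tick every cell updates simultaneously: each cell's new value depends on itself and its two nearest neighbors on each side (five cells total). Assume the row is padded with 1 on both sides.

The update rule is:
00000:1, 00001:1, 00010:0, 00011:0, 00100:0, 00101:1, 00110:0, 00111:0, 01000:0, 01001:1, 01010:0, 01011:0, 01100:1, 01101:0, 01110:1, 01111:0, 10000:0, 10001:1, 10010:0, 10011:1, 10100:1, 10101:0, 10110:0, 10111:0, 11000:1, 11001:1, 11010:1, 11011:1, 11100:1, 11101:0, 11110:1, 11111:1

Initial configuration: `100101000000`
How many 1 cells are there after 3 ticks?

110101001110
101001110101
011110101000
count of 1: 6

6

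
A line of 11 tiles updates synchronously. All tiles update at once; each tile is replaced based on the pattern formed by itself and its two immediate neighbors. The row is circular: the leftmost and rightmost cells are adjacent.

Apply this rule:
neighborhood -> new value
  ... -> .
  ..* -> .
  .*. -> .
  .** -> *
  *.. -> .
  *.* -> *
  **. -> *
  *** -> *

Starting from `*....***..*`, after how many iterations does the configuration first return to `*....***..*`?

1

iteration 1: *....***..*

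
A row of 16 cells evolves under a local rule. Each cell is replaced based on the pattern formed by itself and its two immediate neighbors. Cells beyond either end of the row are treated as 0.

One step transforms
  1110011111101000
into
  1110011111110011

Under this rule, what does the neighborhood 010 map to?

0

At position 12 the neighborhood is 010; the next row has 0 there.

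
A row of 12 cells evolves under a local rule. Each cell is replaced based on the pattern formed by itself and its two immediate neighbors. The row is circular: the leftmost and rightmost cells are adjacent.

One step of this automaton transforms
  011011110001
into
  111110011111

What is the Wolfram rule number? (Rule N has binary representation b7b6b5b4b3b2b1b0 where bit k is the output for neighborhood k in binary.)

position 5: 111 → 0  (bit 7 = 0)
position 2: 110 → 1  (bit 6 = 1)
position 0: 101 → 1  (bit 5 = 1)
position 8: 100 → 1  (bit 4 = 1)
position 1: 011 → 1  (bit 3 = 1)
position 11: 010 → 1  (bit 2 = 1)
position 10: 001 → 1  (bit 1 = 1)
position 9: 000 → 1  (bit 0 = 1)
bits b7..b0 = 01111111 = 127

127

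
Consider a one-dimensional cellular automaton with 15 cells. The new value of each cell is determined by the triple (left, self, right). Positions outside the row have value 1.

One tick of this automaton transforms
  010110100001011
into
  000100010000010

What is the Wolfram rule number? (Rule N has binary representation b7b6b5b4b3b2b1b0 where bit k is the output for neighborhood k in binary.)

position 14: 111 → 0  (bit 7 = 0)
position 4: 110 → 0  (bit 6 = 0)
position 0: 101 → 0  (bit 5 = 0)
position 7: 100 → 1  (bit 4 = 1)
position 3: 011 → 1  (bit 3 = 1)
position 1: 010 → 0  (bit 2 = 0)
position 10: 001 → 0  (bit 1 = 0)
position 8: 000 → 0  (bit 0 = 0)
bits b7..b0 = 00011000 = 24

24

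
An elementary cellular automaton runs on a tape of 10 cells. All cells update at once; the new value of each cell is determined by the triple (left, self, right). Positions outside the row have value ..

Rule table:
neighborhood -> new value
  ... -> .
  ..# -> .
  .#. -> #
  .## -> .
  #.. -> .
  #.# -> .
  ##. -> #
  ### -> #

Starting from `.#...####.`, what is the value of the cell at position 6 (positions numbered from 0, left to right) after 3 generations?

.

.#....###.
.#.....##.
.#......#.
position 6 holds .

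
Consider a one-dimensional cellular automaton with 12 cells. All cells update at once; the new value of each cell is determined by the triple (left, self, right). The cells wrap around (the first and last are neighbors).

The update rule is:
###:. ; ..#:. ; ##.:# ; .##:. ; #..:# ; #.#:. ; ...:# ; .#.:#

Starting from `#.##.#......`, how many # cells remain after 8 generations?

4

#..#.######.
##.#......#.
.#.######.#.
.#......#.##
.######.#..#
......#.##.#
#####.#..#.#
....#.##.#..
count of #: 4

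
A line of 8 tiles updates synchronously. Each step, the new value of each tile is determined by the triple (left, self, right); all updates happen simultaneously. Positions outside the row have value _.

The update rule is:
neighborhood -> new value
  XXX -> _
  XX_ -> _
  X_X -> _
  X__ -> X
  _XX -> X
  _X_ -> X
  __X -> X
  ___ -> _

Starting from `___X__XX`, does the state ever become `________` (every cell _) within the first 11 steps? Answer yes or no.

__XXXXX_
_XX____X
XX_X__XX
X__XXXX_
XXXX___X
X___X_XX
XX_XX_X_
X__X__XX
XXXXXXX_
X______X
XX____XX
step 11 is XX____XX, still not uniform _

no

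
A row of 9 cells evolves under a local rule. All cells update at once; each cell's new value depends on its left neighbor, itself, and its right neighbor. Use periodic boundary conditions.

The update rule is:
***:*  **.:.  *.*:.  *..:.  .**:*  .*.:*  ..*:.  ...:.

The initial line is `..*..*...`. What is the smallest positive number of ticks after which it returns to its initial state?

tick 1: ..*..*...

1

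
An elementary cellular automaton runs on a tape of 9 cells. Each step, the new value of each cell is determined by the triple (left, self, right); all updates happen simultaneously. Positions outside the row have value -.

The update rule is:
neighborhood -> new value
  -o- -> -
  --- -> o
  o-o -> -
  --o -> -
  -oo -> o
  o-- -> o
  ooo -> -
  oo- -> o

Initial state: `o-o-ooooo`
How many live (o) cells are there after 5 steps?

----o---o
ooo--oo--
o-oo-oooo
--oo-o--o
o-oo--o--
count of o: 4

4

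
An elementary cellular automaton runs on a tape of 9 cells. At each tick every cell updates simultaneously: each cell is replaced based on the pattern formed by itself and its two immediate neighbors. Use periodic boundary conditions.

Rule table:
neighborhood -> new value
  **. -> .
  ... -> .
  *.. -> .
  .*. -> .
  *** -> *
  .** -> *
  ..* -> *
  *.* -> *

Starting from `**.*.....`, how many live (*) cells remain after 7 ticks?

tick 1: *.*.....*
tick 2: .*.....**
tick 3: *.....**.
tick 4: .....**.*
tick 5: ....**.*.
tick 6: ...**.*..
tick 7: ..**.*...
count of *: 3

3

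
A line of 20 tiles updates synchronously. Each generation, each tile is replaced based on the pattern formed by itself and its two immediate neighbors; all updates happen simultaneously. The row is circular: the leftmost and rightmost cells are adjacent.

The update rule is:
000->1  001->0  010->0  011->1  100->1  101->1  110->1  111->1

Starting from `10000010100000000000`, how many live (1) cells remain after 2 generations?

01111001011111111110
01111100111111111111
count of 1: 17

17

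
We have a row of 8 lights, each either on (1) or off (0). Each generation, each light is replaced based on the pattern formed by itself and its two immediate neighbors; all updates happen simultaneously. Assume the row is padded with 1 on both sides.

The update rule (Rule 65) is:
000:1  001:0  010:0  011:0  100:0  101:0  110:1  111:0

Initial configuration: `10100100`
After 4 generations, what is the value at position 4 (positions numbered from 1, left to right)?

10000000
10111110
10000010
10111000
position 4 holds 1

1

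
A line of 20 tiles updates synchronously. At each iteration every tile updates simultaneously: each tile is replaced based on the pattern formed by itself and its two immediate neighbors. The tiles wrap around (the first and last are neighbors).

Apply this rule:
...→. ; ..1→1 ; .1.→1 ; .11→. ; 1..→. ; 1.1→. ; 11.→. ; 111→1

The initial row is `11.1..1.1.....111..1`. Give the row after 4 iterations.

1..1.11.1....1.1..1.
1.11....1...11.1.11.
1......11..1...1....
1.....1...11..11...1

1.....1...11..11...1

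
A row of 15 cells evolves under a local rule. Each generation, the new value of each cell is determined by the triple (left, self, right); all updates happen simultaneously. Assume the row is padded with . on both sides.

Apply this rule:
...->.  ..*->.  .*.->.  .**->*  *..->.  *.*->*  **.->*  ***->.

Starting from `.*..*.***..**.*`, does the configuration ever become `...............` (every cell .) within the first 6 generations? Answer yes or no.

yes

generation 1: .....**.*..***.
generation 2: .....***...*.*.
generation 3: .....*.*....*..
generation 4: ......*........
generation 5: ...............
all cells are . at generation 5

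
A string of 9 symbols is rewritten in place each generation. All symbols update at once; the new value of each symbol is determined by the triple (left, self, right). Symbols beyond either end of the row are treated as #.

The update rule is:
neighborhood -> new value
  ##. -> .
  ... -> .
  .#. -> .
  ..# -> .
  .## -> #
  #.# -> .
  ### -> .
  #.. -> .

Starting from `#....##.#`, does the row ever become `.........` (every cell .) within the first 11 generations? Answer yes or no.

no

.....#..#
........#
........#  (fixed point — unchanged through generation 11)
generation 11 is ........#, still not uniform .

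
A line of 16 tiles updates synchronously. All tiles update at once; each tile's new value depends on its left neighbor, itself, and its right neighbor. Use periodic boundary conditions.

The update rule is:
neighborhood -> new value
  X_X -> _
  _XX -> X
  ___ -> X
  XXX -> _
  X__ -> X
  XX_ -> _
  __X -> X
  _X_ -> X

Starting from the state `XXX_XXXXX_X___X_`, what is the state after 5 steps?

XX__________XXXX

X___X_____XXXXX_
XXXXXXXXXXX_____
X__________XXXXX
_XXXXXXXXXXX____
XX__________XXXX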